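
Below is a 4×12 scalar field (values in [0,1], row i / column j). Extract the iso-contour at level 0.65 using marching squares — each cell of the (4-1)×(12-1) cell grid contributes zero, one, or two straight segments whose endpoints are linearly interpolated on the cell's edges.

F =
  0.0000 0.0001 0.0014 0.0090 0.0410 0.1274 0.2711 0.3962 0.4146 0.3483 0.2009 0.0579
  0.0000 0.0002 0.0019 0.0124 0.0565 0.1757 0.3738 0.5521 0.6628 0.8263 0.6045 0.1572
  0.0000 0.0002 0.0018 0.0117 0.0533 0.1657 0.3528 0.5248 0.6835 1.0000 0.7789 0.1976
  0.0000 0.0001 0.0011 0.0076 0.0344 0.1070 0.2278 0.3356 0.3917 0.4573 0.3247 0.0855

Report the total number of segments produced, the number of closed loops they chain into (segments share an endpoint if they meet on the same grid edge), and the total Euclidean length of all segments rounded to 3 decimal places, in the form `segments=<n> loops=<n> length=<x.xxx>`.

segments=10 loops=1 length=6.956

cell (0,7): code 0100 → (0.948,8.000)–(1.000,7.884)
cell (0,8): code 1100 → (0.631,9.000)–(0.948,8.000)
cell (0,9): code 1000 → (1.000,9.795)–(0.631,9.000)
cell (1,7): code 0110 → (1.000,7.884)–(2.000,7.789)
cell (1,9): code 1101 → (1.261,10.000)–(1.000,9.795)
cell (1,10): code 1000 → (2.000,10.222)–(1.261,10.000)
cell (2,7): code 0010 → (2.000,7.789)–(2.115,8.000)
cell (2,8): code 0011 → (2.115,8.000)–(2.645,9.000)
cell (2,9): code 0011 → (2.645,9.000)–(2.284,10.000)
cell (2,10): code 0001 → (2.284,10.000)–(2.000,10.222)
total: 10 segments, chained into 1 closed loop(s), length Σ = 6.955551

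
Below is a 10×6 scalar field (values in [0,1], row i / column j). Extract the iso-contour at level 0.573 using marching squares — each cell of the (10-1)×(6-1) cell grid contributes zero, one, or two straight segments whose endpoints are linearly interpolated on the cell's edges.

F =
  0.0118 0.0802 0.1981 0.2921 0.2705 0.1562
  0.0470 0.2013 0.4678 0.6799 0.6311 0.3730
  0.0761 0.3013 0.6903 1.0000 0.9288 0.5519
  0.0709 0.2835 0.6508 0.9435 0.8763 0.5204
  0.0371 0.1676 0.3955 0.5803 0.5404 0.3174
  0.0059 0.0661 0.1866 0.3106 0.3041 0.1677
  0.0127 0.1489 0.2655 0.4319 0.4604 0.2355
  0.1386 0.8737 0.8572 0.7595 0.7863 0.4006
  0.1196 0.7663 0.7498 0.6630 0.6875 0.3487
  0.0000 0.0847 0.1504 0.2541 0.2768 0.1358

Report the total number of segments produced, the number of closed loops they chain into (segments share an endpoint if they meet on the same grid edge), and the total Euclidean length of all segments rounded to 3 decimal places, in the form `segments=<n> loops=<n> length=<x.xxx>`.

cell (0,2): code 0100 → (0.724,3.000)–(1.000,2.496)
cell (0,3): code 1100 → (0.839,4.000)–(0.724,3.000)
cell (0,4): code 1000 → (1.000,4.225)–(0.839,4.000)
cell (1,1): code 0100 → (1.473,2.000)–(2.000,1.698)
cell (1,2): code 1110 → (1.000,2.496)–(1.473,2.000)
cell (1,4): code 1001 → (2.000,4.944)–(1.000,4.225)
cell (2,1): code 0110 → (2.000,1.698)–(3.000,1.788)
cell (2,4): code 1001 → (3.000,4.852)–(2.000,4.944)
cell (3,1): code 0010 → (3.000,1.788)–(3.305,2.000)
cell (3,2): code 0111 → (3.305,2.000)–(4.000,2.960)
cell (3,3): code 1011 → (4.000,3.183)–(3.903,4.000)
cell (3,4): code 0001 → (3.903,4.000)–(3.000,4.852)
cell (4,2): code 0010 → (4.000,2.960)–(4.027,3.000)
cell (4,3): code 0001 → (4.027,3.000)–(4.000,3.183)
cell (6,0): code 0100 → (6.585,1.000)–(7.000,0.591)
cell (6,1): code 1100 → (6.520,2.000)–(6.585,1.000)
cell (6,2): code 1100 → (6.431,3.000)–(6.520,2.000)
cell (6,3): code 1100 → (6.346,4.000)–(6.431,3.000)
cell (6,4): code 1000 → (7.000,4.553)–(6.346,4.000)
cell (7,0): code 0110 → (7.000,0.591)–(8.000,0.701)
cell (7,4): code 1001 → (8.000,4.338)–(7.000,4.553)
cell (8,0): code 0010 → (8.000,0.701)–(8.284,1.000)
cell (8,1): code 0011 → (8.284,1.000)–(8.295,2.000)
cell (8,2): code 0011 → (8.295,2.000)–(8.220,3.000)
cell (8,3): code 0011 → (8.220,3.000)–(8.279,4.000)
cell (8,4): code 0001 → (8.279,4.000)–(8.000,4.338)
total: 26 segments, chained into 2 closed loop(s), length Σ = 20.577124

segments=26 loops=2 length=20.577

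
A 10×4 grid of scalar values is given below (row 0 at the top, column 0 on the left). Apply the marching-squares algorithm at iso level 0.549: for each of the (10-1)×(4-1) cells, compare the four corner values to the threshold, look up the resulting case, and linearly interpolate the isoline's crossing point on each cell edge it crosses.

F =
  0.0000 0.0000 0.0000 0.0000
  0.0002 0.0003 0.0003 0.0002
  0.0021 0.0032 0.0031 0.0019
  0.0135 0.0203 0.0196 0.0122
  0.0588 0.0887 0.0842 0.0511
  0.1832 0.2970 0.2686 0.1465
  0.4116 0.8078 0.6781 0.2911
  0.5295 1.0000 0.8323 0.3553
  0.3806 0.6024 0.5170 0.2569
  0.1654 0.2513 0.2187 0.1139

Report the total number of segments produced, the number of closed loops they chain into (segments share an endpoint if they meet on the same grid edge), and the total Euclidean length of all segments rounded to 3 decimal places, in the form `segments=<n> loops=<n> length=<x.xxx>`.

cell (5,0): code 0100 → (5.493,1.000)–(6.000,0.347)
cell (5,1): code 1100 → (5.685,2.000)–(5.493,1.000)
cell (5,2): code 1000 → (6.000,2.334)–(5.685,2.000)
cell (6,0): code 0110 → (6.000,0.347)–(7.000,0.041)
cell (6,2): code 1001 → (7.000,2.594)–(6.000,2.334)
cell (7,0): code 0110 → (7.000,0.041)–(8.000,0.759)
cell (7,1): code 1011 → (8.000,1.625)–(7.899,2.000)
cell (7,2): code 0001 → (7.899,2.000)–(7.000,2.594)
cell (8,0): code 0010 → (8.000,0.759)–(8.152,1.000)
cell (8,1): code 0001 → (8.152,1.000)–(8.000,1.625)
total: 10 segments, chained into 1 closed loop(s), length Σ = 8.007237

segments=10 loops=1 length=8.007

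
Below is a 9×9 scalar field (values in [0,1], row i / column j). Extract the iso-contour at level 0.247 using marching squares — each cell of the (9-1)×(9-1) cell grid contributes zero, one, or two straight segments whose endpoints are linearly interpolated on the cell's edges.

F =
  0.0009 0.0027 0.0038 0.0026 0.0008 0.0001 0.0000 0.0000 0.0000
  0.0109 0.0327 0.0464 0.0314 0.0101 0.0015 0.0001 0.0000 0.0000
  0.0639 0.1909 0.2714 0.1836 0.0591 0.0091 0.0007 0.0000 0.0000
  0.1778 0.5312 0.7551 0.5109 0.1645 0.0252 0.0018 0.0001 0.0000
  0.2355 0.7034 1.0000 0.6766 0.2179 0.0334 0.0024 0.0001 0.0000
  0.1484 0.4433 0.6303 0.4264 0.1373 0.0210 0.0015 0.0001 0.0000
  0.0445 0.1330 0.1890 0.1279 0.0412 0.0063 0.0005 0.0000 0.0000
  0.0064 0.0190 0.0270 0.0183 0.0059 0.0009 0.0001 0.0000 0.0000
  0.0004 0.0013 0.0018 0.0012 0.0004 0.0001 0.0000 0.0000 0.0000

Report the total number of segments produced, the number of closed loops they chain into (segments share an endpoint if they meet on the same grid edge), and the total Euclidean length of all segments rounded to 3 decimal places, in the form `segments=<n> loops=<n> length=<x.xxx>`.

cell (1,1): code 0100 → (1.892,2.000)–(2.000,1.697)
cell (1,2): code 1000 → (2.000,2.278)–(1.892,2.000)
cell (2,0): code 0100 → (2.165,1.000)–(3.000,0.196)
cell (2,1): code 1110 → (2.000,1.697)–(2.165,1.000)
cell (2,2): code 1101 → (2.194,3.000)–(2.000,2.278)
cell (2,3): code 1000 → (3.000,3.762)–(2.194,3.000)
cell (3,0): code 0110 → (3.000,0.196)–(4.000,0.025)
cell (3,3): code 1001 → (4.000,3.937)–(3.000,3.762)
cell (4,0): code 0110 → (4.000,0.025)–(5.000,0.334)
cell (4,3): code 1001 → (5.000,3.621)–(4.000,3.937)
cell (5,0): code 0010 → (5.000,0.334)–(5.633,1.000)
cell (5,1): code 0011 → (5.633,1.000)–(5.869,2.000)
cell (5,2): code 0011 → (5.869,2.000)–(5.601,3.000)
cell (5,3): code 0001 → (5.601,3.000)–(5.000,3.621)
total: 14 segments, chained into 1 closed loop(s), length Σ = 12.322811

segments=14 loops=1 length=12.323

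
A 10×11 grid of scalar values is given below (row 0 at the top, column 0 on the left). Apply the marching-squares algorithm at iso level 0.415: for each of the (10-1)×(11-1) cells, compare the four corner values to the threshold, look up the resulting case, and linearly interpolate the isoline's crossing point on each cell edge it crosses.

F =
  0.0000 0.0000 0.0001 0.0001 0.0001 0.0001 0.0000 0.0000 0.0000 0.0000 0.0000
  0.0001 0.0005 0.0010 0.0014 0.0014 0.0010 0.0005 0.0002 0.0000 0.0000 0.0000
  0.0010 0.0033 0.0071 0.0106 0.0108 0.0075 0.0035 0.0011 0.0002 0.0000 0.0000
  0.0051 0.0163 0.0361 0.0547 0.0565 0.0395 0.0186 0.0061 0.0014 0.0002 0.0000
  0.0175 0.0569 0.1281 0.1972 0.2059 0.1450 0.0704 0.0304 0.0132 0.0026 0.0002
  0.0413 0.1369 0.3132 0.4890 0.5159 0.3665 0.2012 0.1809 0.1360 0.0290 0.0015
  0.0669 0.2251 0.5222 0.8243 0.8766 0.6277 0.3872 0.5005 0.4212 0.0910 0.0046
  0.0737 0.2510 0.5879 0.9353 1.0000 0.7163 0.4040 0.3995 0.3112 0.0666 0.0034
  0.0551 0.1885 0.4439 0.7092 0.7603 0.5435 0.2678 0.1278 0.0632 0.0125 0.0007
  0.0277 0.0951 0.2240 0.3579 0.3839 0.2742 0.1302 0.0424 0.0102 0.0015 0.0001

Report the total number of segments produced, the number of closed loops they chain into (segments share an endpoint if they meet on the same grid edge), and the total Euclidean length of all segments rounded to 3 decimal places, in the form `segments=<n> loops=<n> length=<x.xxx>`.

cell (4,2): code 0100 → (4.746,3.000)–(5.000,2.579)
cell (4,3): code 1100 → (4.675,4.000)–(4.746,3.000)
cell (4,4): code 1000 → (5.000,4.675)–(4.675,4.000)
cell (5,1): code 0100 → (5.487,2.000)–(6.000,1.639)
cell (5,2): code 1110 → (5.000,2.579)–(5.487,2.000)
cell (5,4): code 1101 → (5.186,5.000)–(5.000,4.675)
cell (5,5): code 1000 → (6.000,5.884)–(5.186,5.000)
cell (5,6): code 0100 → (5.732,7.000)–(6.000,6.245)
cell (5,7): code 1100 → (5.978,8.000)–(5.732,7.000)
cell (5,8): code 1000 → (6.000,8.019)–(5.978,8.000)
cell (6,1): code 0110 → (6.000,1.639)–(7.000,1.487)
cell (6,5): code 1001 → (7.000,5.965)–(6.000,5.884)
cell (6,6): code 0010 → (6.000,6.245)–(6.847,7.000)
cell (6,7): code 0011 → (6.847,7.000)–(6.056,8.000)
cell (6,8): code 0001 → (6.056,8.000)–(6.000,8.019)
cell (7,1): code 0110 → (7.000,1.487)–(8.000,1.887)
cell (7,5): code 1001 → (8.000,5.466)–(7.000,5.965)
cell (8,1): code 0010 → (8.000,1.887)–(8.131,2.000)
cell (8,2): code 0011 → (8.131,2.000)–(8.837,3.000)
cell (8,3): code 0011 → (8.837,3.000)–(8.917,4.000)
cell (8,4): code 0011 → (8.917,4.000)–(8.477,5.000)
cell (8,5): code 0001 → (8.477,5.000)–(8.000,5.466)
total: 22 segments, chained into 2 closed loop(s), length Σ = 17.900452

segments=22 loops=2 length=17.900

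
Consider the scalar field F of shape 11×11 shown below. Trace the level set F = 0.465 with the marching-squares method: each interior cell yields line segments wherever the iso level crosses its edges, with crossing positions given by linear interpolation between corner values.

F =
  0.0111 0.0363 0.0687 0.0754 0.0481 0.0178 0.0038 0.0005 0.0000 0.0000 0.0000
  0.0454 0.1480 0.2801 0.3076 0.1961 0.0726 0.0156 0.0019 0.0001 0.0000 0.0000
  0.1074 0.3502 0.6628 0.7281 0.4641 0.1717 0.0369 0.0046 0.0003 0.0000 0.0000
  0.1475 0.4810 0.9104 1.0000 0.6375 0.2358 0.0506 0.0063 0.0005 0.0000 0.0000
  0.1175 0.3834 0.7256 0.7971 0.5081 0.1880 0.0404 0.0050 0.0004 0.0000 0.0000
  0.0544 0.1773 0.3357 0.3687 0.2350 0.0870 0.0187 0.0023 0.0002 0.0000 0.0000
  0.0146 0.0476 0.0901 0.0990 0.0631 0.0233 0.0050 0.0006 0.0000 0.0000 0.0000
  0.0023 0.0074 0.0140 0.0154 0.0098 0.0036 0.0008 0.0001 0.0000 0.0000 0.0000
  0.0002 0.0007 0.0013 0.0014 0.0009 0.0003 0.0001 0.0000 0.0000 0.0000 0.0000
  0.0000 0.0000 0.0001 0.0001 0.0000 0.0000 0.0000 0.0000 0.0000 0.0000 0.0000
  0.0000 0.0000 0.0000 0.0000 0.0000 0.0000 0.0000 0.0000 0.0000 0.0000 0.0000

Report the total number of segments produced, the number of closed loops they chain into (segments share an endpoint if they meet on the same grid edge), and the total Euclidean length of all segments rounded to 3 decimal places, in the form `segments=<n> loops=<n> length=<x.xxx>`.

segments=14 loops=1 length=10.657

cell (1,1): code 0100 → (1.483,2.000)–(2.000,1.367)
cell (1,2): code 1100 → (1.374,3.000)–(1.483,2.000)
cell (1,3): code 1000 → (2.000,3.997)–(1.374,3.000)
cell (2,0): code 0100 → (2.878,1.000)–(3.000,0.952)
cell (2,1): code 1110 → (2.000,1.367)–(2.878,1.000)
cell (2,3): code 1101 → (2.005,4.000)–(2.000,3.997)
cell (2,4): code 1000 → (3.000,4.429)–(2.005,4.000)
cell (3,0): code 0010 → (3.000,0.952)–(3.164,1.000)
cell (3,1): code 0111 → (3.164,1.000)–(4.000,1.238)
cell (3,4): code 1001 → (4.000,4.135)–(3.000,4.429)
cell (4,1): code 0010 → (4.000,1.238)–(4.668,2.000)
cell (4,2): code 0011 → (4.668,2.000)–(4.775,3.000)
cell (4,3): code 0011 → (4.775,3.000)–(4.158,4.000)
cell (4,4): code 0001 → (4.158,4.000)–(4.000,4.135)
total: 14 segments, chained into 1 closed loop(s), length Σ = 10.656582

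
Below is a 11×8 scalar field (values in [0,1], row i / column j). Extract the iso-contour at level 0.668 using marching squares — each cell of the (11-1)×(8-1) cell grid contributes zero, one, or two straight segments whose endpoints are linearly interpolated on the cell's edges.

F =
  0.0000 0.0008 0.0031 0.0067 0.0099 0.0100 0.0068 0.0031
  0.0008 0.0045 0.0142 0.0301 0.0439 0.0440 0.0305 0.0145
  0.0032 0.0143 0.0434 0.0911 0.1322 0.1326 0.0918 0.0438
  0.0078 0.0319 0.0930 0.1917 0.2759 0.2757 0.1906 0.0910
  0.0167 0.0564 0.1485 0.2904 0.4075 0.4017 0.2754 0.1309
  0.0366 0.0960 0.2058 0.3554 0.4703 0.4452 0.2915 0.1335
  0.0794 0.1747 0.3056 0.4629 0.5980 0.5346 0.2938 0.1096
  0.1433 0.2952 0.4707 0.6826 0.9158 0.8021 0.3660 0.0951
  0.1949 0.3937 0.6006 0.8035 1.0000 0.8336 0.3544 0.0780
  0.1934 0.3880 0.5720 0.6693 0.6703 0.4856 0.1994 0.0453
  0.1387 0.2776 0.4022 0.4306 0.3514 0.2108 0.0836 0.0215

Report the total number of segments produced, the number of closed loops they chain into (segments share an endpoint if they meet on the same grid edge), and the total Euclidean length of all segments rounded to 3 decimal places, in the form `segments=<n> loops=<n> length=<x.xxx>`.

segments=12 loops=1 length=9.047

cell (6,2): code 0100 → (6.934,3.000)–(7.000,2.931)
cell (6,3): code 1100 → (6.220,4.000)–(6.934,3.000)
cell (6,4): code 1100 → (6.499,5.000)–(6.220,4.000)
cell (6,5): code 1000 → (7.000,5.307)–(6.499,5.000)
cell (7,2): code 0110 → (7.000,2.931)–(8.000,2.332)
cell (7,5): code 1001 → (8.000,5.346)–(7.000,5.307)
cell (8,2): code 0110 → (8.000,2.332)–(9.000,2.987)
cell (8,4): code 1011 → (9.000,4.012)–(8.476,5.000)
cell (8,5): code 0001 → (8.476,5.000)–(8.000,5.346)
cell (9,2): code 0010 → (9.000,2.987)–(9.005,3.000)
cell (9,3): code 0011 → (9.005,3.000)–(9.007,4.000)
cell (9,4): code 0001 → (9.007,4.000)–(9.000,4.012)
total: 12 segments, chained into 1 closed loop(s), length Σ = 9.046611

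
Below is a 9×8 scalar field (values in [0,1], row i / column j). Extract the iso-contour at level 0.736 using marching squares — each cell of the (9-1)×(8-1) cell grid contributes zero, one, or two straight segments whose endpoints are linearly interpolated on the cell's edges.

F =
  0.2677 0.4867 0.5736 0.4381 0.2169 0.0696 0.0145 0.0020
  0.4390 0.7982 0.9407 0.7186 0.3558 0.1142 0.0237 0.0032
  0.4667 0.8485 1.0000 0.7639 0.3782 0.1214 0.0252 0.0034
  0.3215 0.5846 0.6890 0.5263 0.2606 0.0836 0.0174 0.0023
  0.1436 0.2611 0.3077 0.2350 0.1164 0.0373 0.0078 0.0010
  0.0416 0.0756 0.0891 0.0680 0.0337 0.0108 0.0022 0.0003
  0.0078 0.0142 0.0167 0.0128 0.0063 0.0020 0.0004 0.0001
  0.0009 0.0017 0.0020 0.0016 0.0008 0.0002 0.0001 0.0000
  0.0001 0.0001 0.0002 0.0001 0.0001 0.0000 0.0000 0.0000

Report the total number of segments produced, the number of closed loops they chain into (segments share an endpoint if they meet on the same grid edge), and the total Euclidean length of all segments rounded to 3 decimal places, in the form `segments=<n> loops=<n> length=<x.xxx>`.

segments=10 loops=1 length=7.404

cell (0,0): code 0100 → (0.800,1.000)–(1.000,0.827)
cell (0,1): code 1100 → (0.442,2.000)–(0.800,1.000)
cell (0,2): code 1000 → (1.000,2.922)–(0.442,2.000)
cell (1,0): code 0110 → (1.000,0.827)–(2.000,0.705)
cell (1,2): code 1101 → (1.384,3.000)–(1.000,2.922)
cell (1,3): code 1000 → (2.000,3.072)–(1.384,3.000)
cell (2,0): code 0010 → (2.000,0.705)–(2.426,1.000)
cell (2,1): code 0011 → (2.426,1.000)–(2.849,2.000)
cell (2,2): code 0011 → (2.849,2.000)–(2.117,3.000)
cell (2,3): code 0001 → (2.117,3.000)–(2.000,3.072)
total: 10 segments, chained into 1 closed loop(s), length Σ = 7.403856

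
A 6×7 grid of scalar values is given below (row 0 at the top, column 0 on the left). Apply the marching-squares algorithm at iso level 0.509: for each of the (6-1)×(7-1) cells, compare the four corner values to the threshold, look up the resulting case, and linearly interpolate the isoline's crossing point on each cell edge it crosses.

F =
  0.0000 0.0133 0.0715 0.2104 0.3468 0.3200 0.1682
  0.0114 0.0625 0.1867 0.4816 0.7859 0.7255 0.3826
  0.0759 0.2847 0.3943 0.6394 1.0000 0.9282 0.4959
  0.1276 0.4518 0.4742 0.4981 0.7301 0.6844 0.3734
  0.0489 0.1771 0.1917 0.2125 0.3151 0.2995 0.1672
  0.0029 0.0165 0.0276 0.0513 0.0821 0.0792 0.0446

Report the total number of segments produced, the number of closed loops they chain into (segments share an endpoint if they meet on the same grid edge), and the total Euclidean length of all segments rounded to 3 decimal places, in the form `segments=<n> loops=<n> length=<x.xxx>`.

cell (0,3): code 0100 → (0.369,4.000)–(1.000,3.090)
cell (0,4): code 1100 → (0.466,5.000)–(0.369,4.000)
cell (0,5): code 1000 → (1.000,5.631)–(0.466,5.000)
cell (1,2): code 0100 → (1.174,3.000)–(2.000,2.468)
cell (1,3): code 1110 → (1.000,3.090)–(1.174,3.000)
cell (1,5): code 1001 → (2.000,5.970)–(1.000,5.631)
cell (2,2): code 0010 → (2.000,2.468)–(2.923,3.000)
cell (2,3): code 0111 → (2.923,3.000)–(3.000,3.047)
cell (2,5): code 1001 → (3.000,5.564)–(2.000,5.970)
cell (3,3): code 0010 → (3.000,3.047)–(3.533,4.000)
cell (3,4): code 0011 → (3.533,4.000)–(3.456,5.000)
cell (3,5): code 0001 → (3.456,5.000)–(3.000,5.564)
total: 12 segments, chained into 1 closed loop(s), length Σ = 10.227324

segments=12 loops=1 length=10.227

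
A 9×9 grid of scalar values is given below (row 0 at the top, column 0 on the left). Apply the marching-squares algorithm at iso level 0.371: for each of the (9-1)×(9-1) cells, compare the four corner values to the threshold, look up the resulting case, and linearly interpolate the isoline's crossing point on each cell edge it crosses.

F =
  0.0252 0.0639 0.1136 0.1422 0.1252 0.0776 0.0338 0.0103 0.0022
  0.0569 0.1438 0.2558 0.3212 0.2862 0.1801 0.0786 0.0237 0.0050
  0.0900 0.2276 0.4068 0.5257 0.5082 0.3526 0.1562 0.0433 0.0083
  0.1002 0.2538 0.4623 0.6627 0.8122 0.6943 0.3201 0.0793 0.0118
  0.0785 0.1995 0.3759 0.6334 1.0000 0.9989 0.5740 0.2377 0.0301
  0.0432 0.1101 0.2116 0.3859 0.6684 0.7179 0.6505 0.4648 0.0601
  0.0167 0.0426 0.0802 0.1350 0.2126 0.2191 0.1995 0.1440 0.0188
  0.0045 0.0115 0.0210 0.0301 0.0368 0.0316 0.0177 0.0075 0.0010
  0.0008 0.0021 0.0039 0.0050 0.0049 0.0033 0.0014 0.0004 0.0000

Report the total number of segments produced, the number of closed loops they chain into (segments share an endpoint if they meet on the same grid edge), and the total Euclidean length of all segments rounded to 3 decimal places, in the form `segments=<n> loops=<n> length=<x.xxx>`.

cell (1,1): code 0100 → (1.763,2.000)–(2.000,1.800)
cell (1,2): code 1100 → (1.244,3.000)–(1.763,2.000)
cell (1,3): code 1100 → (1.382,4.000)–(1.244,3.000)
cell (1,4): code 1000 → (2.000,4.882)–(1.382,4.000)
cell (2,1): code 0110 → (2.000,1.800)–(3.000,1.562)
cell (2,4): code 1101 → (2.054,5.000)–(2.000,4.882)
cell (2,5): code 1000 → (3.000,5.864)–(2.054,5.000)
cell (3,1): code 0110 → (3.000,1.562)–(4.000,1.972)
cell (3,5): code 1101 → (3.200,6.000)–(3.000,5.864)
cell (3,6): code 1000 → (4.000,6.604)–(3.200,6.000)
cell (4,1): code 0010 → (4.000,1.972)–(4.030,2.000)
cell (4,2): code 0111 → (4.030,2.000)–(5.000,2.915)
cell (4,6): code 1101 → (4.587,7.000)–(4.000,6.604)
cell (4,7): code 1000 → (5.000,7.232)–(4.587,7.000)
cell (5,2): code 0010 → (5.000,2.915)–(5.059,3.000)
cell (5,3): code 0011 → (5.059,3.000)–(5.652,4.000)
cell (5,4): code 0011 → (5.652,4.000)–(5.695,5.000)
cell (5,5): code 0011 → (5.695,5.000)–(5.620,6.000)
cell (5,6): code 0011 → (5.620,6.000)–(5.292,7.000)
cell (5,7): code 0001 → (5.292,7.000)–(5.000,7.232)
total: 20 segments, chained into 1 closed loop(s), length Σ = 15.539000

segments=20 loops=1 length=15.539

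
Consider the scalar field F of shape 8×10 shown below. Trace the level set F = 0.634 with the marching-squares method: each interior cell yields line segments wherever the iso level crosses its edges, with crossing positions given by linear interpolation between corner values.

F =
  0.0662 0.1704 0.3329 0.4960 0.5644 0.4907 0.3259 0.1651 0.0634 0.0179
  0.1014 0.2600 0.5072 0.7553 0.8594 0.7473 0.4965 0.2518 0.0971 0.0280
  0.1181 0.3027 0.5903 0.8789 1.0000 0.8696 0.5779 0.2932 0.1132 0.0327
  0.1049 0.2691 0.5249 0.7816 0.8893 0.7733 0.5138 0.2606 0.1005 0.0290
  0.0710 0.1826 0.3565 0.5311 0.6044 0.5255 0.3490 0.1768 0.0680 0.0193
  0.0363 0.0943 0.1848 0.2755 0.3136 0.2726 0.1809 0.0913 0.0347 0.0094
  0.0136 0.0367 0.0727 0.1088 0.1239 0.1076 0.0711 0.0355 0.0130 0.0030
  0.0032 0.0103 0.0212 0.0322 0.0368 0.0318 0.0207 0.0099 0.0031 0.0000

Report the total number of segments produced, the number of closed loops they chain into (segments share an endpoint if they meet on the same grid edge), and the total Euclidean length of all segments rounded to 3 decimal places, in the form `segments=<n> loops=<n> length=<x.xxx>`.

cell (0,2): code 0100 → (0.532,3.000)–(1.000,2.511)
cell (0,3): code 1100 → (0.236,4.000)–(0.532,3.000)
cell (0,4): code 1100 → (0.558,5.000)–(0.236,4.000)
cell (0,5): code 1000 → (1.000,5.452)–(0.558,5.000)
cell (1,2): code 0110 → (1.000,2.511)–(2.000,2.151)
cell (1,5): code 1001 → (2.000,5.808)–(1.000,5.452)
cell (2,2): code 0110 → (2.000,2.151)–(3.000,2.425)
cell (2,5): code 1001 → (3.000,5.537)–(2.000,5.808)
cell (3,2): code 0010 → (3.000,2.425)–(3.589,3.000)
cell (3,3): code 0011 → (3.589,3.000)–(3.896,4.000)
cell (3,4): code 0011 → (3.896,4.000)–(3.562,5.000)
cell (3,5): code 0001 → (3.562,5.000)–(3.000,5.537)
total: 12 segments, chained into 1 closed loop(s), length Σ = 11.299888

segments=12 loops=1 length=11.300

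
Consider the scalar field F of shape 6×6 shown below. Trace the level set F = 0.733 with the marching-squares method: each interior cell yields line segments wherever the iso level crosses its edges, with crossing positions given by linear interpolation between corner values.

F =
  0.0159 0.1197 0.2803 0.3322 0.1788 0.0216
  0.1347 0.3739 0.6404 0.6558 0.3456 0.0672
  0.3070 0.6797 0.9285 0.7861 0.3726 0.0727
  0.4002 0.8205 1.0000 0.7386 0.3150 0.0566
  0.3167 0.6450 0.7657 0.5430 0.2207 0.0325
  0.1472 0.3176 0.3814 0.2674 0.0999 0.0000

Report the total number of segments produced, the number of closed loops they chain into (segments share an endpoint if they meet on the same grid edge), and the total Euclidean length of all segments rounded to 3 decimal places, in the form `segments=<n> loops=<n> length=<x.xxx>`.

segments=12 loops=1 length=7.802

cell (1,1): code 0100 → (1.321,2.000)–(2.000,1.214)
cell (1,2): code 1100 → (1.592,3.000)–(1.321,2.000)
cell (1,3): code 1000 → (2.000,3.128)–(1.592,3.000)
cell (2,0): code 0100 → (2.379,1.000)–(3.000,0.792)
cell (2,1): code 1110 → (2.000,1.214)–(2.379,1.000)
cell (2,3): code 1001 → (3.000,3.013)–(2.000,3.128)
cell (3,0): code 0010 → (3.000,0.792)–(3.499,1.000)
cell (3,1): code 0111 → (3.499,1.000)–(4.000,1.729)
cell (3,2): code 1011 → (4.000,2.147)–(3.029,3.000)
cell (3,3): code 0001 → (3.029,3.000)–(3.000,3.013)
cell (4,1): code 0010 → (4.000,1.729)–(4.085,2.000)
cell (4,2): code 0001 → (4.085,2.000)–(4.000,2.147)
total: 12 segments, chained into 1 closed loop(s), length Σ = 7.801774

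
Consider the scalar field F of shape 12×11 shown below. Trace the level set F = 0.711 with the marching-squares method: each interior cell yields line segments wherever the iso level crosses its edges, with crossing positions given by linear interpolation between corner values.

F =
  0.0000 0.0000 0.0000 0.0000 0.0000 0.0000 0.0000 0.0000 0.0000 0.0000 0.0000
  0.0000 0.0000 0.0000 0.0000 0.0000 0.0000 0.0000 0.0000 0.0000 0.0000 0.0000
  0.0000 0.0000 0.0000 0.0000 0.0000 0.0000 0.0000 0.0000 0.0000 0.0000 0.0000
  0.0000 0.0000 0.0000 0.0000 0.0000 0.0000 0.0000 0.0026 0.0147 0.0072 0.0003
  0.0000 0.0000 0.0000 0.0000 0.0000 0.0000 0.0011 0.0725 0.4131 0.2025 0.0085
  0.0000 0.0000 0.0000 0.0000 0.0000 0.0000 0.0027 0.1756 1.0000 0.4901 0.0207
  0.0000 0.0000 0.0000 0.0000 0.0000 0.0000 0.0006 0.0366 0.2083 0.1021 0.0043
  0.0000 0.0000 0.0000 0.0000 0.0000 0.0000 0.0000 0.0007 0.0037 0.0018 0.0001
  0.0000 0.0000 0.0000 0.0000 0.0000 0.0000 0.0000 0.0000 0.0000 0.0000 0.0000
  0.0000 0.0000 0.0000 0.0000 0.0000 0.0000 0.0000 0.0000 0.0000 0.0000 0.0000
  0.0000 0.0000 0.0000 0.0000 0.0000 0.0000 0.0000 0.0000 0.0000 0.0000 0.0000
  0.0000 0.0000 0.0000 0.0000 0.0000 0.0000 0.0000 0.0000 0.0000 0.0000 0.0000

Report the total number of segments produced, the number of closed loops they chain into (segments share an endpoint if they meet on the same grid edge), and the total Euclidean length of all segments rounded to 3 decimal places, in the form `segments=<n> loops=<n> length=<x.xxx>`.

segments=4 loops=1 length=2.536

cell (4,7): code 0100 → (4.508,8.000)–(5.000,7.649)
cell (4,8): code 1000 → (5.000,8.567)–(4.508,8.000)
cell (5,7): code 0010 → (5.000,7.649)–(5.365,8.000)
cell (5,8): code 0001 → (5.365,8.000)–(5.000,8.567)
total: 4 segments, chained into 1 closed loop(s), length Σ = 2.535527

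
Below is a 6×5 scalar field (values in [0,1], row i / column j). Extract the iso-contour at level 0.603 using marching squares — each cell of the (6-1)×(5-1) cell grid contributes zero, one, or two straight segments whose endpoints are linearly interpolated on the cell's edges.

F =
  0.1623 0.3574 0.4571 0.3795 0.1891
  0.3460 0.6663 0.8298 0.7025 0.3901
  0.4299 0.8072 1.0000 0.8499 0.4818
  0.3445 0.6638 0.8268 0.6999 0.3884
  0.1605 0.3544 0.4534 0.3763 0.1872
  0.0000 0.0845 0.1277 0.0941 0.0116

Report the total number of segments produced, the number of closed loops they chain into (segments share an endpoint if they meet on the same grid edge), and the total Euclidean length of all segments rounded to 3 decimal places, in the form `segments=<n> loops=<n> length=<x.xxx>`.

cell (0,0): code 0100 → (0.795,1.000)–(1.000,0.802)
cell (0,1): code 1100 → (0.391,2.000)–(0.795,1.000)
cell (0,2): code 1100 → (0.692,3.000)–(0.391,2.000)
cell (0,3): code 1000 → (1.000,3.319)–(0.692,3.000)
cell (1,0): code 0110 → (1.000,0.802)–(2.000,0.459)
cell (1,3): code 1001 → (2.000,3.671)–(1.000,3.319)
cell (2,0): code 0110 → (2.000,0.459)–(3.000,0.810)
cell (2,3): code 1001 → (3.000,3.311)–(2.000,3.671)
cell (3,0): code 0010 → (3.000,0.810)–(3.197,1.000)
cell (3,1): code 0011 → (3.197,1.000)–(3.599,2.000)
cell (3,2): code 0011 → (3.599,2.000)–(3.299,3.000)
cell (3,3): code 0001 → (3.299,3.000)–(3.000,3.311)
total: 12 segments, chained into 1 closed loop(s), length Σ = 9.917913

segments=12 loops=1 length=9.918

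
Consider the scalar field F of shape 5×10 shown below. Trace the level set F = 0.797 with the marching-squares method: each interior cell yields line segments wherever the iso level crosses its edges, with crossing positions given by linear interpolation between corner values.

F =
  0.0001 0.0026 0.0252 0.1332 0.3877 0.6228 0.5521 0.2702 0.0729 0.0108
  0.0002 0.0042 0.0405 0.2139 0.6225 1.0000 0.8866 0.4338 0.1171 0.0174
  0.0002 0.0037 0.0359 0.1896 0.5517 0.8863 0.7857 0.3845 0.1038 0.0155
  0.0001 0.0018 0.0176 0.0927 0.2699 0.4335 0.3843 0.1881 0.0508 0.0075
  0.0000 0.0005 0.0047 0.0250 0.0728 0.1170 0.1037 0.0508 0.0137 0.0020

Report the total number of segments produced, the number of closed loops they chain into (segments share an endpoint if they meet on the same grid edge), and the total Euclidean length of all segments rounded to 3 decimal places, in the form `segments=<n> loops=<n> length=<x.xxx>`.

cell (0,4): code 0100 → (0.462,5.000)–(1.000,4.462)
cell (0,5): code 1100 → (0.732,6.000)–(0.462,5.000)
cell (0,6): code 1000 → (1.000,6.198)–(0.732,6.000)
cell (1,4): code 0110 → (1.000,4.462)–(2.000,4.733)
cell (1,5): code 1011 → (2.000,5.888)–(1.888,6.000)
cell (1,6): code 0001 → (1.888,6.000)–(1.000,6.198)
cell (2,4): code 0010 → (2.000,4.733)–(2.197,5.000)
cell (2,5): code 0001 → (2.197,5.000)–(2.000,5.888)
total: 8 segments, chained into 1 closed loop(s), length Σ = 5.475316

segments=8 loops=1 length=5.475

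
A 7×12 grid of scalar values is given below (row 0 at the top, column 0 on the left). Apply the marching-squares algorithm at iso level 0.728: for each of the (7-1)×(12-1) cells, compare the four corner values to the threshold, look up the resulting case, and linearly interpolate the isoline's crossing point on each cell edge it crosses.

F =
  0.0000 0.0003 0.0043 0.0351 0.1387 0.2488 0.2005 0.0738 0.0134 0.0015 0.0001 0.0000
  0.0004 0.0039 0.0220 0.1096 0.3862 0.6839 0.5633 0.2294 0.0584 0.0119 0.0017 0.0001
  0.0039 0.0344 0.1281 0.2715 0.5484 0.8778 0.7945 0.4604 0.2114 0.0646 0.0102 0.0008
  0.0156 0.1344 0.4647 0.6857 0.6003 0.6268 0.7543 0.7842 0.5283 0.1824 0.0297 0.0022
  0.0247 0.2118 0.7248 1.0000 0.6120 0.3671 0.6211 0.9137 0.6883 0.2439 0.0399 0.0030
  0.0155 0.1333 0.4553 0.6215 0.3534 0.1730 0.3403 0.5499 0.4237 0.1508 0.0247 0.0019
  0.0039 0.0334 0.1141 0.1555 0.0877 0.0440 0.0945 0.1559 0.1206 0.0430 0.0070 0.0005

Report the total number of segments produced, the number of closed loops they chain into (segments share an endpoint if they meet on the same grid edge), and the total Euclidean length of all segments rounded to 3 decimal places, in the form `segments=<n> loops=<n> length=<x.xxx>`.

segments=16 loops=2 length=14.202

cell (1,4): code 0100 → (1.227,5.000)–(2.000,4.545)
cell (1,5): code 1100 → (1.712,6.000)–(1.227,5.000)
cell (1,6): code 1000 → (2.000,6.199)–(1.712,6.000)
cell (2,4): code 0010 → (2.000,4.545)–(2.597,5.000)
cell (2,5): code 0111 → (2.597,5.000)–(3.000,5.794)
cell (2,6): code 1101 → (2.826,7.000)–(2.000,6.199)
cell (2,7): code 1000 → (3.000,7.220)–(2.826,7.000)
cell (3,2): code 0100 → (3.135,3.000)–(4.000,2.012)
cell (3,3): code 1000 → (4.000,3.701)–(3.135,3.000)
cell (3,5): code 0010 → (3.000,5.794)–(3.197,6.000)
cell (3,6): code 0111 → (3.197,6.000)–(4.000,6.365)
cell (3,7): code 1001 → (4.000,7.824)–(3.000,7.220)
cell (4,2): code 0010 → (4.000,2.012)–(4.719,3.000)
cell (4,3): code 0001 → (4.719,3.000)–(4.000,3.701)
cell (4,6): code 0010 → (4.000,6.365)–(4.510,7.000)
cell (4,7): code 0001 → (4.510,7.000)–(4.000,7.824)
total: 16 segments, chained into 2 closed loop(s), length Σ = 14.201761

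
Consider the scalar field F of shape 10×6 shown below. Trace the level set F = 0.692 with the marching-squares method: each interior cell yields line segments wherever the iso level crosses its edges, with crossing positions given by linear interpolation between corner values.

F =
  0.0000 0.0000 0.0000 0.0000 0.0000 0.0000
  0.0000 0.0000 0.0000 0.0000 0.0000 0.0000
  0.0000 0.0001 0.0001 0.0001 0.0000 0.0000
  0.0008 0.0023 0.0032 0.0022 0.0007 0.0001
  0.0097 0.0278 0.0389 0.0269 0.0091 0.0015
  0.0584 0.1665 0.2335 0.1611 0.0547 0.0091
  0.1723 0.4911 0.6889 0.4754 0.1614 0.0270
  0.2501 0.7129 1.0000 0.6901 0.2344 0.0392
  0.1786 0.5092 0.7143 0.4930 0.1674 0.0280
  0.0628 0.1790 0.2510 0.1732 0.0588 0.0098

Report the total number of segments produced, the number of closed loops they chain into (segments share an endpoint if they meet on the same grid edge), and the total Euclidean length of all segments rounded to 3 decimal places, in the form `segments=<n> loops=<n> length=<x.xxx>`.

segments=8 loops=1 length=5.798

cell (6,0): code 0100 → (6.906,1.000)–(7.000,0.955)
cell (6,1): code 1100 → (6.010,2.000)–(6.906,1.000)
cell (6,2): code 1000 → (7.000,2.994)–(6.010,2.000)
cell (7,0): code 0010 → (7.000,0.955)–(7.103,1.000)
cell (7,1): code 0111 → (7.103,1.000)–(8.000,1.891)
cell (7,2): code 1001 → (8.000,2.101)–(7.000,2.994)
cell (8,1): code 0010 → (8.000,1.891)–(8.048,2.000)
cell (8,2): code 0001 → (8.048,2.000)–(8.000,2.101)
total: 8 segments, chained into 1 closed loop(s), length Σ = 5.798112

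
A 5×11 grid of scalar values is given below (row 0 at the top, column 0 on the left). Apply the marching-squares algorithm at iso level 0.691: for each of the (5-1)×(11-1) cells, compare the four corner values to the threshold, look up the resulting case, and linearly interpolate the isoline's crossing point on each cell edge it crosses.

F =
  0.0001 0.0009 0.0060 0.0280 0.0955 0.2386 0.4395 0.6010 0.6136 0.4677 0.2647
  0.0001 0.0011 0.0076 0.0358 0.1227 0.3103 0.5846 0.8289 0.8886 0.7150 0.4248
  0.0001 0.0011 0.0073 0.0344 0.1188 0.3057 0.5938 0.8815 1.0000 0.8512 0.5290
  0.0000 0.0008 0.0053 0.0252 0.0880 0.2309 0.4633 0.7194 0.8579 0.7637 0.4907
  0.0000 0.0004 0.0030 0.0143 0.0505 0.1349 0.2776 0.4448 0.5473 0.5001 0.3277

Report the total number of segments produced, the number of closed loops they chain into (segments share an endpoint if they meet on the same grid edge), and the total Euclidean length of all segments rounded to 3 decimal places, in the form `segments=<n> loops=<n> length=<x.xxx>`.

segments=12 loops=1 length=10.053

cell (0,6): code 0100 → (0.395,7.000)–(1.000,6.436)
cell (0,7): code 1100 → (0.281,8.000)–(0.395,7.000)
cell (0,8): code 1100 → (0.903,9.000)–(0.281,8.000)
cell (0,9): code 1000 → (1.000,9.083)–(0.903,9.000)
cell (1,6): code 0110 → (1.000,6.436)–(2.000,6.338)
cell (1,9): code 1001 → (2.000,9.497)–(1.000,9.083)
cell (2,6): code 0110 → (2.000,6.338)–(3.000,6.889)
cell (2,9): code 1001 → (3.000,9.266)–(2.000,9.497)
cell (3,6): code 0010 → (3.000,6.889)–(3.103,7.000)
cell (3,7): code 0011 → (3.103,7.000)–(3.537,8.000)
cell (3,8): code 0011 → (3.537,8.000)–(3.276,9.000)
cell (3,9): code 0001 → (3.276,9.000)–(3.000,9.266)
total: 12 segments, chained into 1 closed loop(s), length Σ = 10.053013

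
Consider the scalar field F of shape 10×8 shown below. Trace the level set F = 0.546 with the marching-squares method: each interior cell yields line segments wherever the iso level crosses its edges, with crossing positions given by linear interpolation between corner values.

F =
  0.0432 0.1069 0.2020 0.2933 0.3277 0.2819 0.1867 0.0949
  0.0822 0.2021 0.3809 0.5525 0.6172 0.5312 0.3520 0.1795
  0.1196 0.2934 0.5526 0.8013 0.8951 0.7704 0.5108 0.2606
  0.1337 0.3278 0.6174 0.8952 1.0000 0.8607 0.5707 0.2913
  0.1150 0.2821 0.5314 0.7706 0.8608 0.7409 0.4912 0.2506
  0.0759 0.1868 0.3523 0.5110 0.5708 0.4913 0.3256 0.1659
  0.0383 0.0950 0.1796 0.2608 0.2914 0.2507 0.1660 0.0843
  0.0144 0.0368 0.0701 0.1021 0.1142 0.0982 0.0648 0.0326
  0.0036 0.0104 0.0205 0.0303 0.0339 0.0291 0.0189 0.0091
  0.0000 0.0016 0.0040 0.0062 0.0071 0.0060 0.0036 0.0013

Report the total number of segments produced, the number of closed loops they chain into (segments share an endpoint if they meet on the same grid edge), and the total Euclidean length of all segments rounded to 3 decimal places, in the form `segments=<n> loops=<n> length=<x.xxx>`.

segments=20 loops=1 length=13.392

cell (0,2): code 0100 → (0.975,3.000)–(1.000,2.962)
cell (0,3): code 1100 → (0.754,4.000)–(0.975,3.000)
cell (0,4): code 1000 → (1.000,4.828)–(0.754,4.000)
cell (1,1): code 0100 → (1.962,2.000)–(2.000,1.975)
cell (1,2): code 1110 → (1.000,2.962)–(1.962,2.000)
cell (1,4): code 1101 → (1.062,5.000)–(1.000,4.828)
cell (1,5): code 1000 → (2.000,5.864)–(1.062,5.000)
cell (2,1): code 0110 → (2.000,1.975)–(3.000,1.753)
cell (2,5): code 1101 → (2.588,6.000)–(2.000,5.864)
cell (2,6): code 1000 → (3.000,6.088)–(2.588,6.000)
cell (3,1): code 0010 → (3.000,1.753)–(3.830,2.000)
cell (3,2): code 0111 → (3.830,2.000)–(4.000,2.061)
cell (3,5): code 1011 → (4.000,5.781)–(3.311,6.000)
cell (3,6): code 0001 → (3.311,6.000)–(3.000,6.088)
cell (4,2): code 0010 → (4.000,2.061)–(4.865,3.000)
cell (4,3): code 0111 → (4.865,3.000)–(5.000,3.585)
cell (4,4): code 1011 → (5.000,4.312)–(4.781,5.000)
cell (4,5): code 0001 → (4.781,5.000)–(4.000,5.781)
cell (5,3): code 0010 → (5.000,3.585)–(5.089,4.000)
cell (5,4): code 0001 → (5.089,4.000)–(5.000,4.312)
total: 20 segments, chained into 1 closed loop(s), length Σ = 13.391947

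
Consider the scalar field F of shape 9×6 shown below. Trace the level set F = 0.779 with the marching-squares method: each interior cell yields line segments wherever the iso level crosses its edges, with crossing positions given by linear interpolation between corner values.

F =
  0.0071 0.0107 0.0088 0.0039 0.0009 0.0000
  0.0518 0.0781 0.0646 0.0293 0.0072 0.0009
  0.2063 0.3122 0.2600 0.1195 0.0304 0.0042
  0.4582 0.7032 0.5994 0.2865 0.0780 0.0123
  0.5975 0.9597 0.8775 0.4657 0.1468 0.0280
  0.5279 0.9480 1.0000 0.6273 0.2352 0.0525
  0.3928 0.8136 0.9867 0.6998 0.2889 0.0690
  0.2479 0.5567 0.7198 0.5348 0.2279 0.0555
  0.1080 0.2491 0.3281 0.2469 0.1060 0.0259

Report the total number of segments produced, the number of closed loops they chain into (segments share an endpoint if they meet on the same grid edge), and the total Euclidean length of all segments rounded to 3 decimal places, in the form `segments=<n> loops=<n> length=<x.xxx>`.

cell (3,0): code 0100 → (3.296,1.000)–(4.000,0.501)
cell (3,1): code 1100 → (3.646,2.000)–(3.296,1.000)
cell (3,2): code 1000 → (4.000,2.239)–(3.646,2.000)
cell (4,0): code 0110 → (4.000,0.501)–(5.000,0.598)
cell (4,2): code 1001 → (5.000,2.593)–(4.000,2.239)
cell (5,0): code 0110 → (5.000,0.598)–(6.000,0.918)
cell (5,2): code 1001 → (6.000,2.724)–(5.000,2.593)
cell (6,0): code 0010 → (6.000,0.918)–(6.135,1.000)
cell (6,1): code 0011 → (6.135,1.000)–(6.778,2.000)
cell (6,2): code 0001 → (6.778,2.000)–(6.000,2.724)
total: 10 segments, chained into 1 closed loop(s), length Σ = 8.883944

segments=10 loops=1 length=8.884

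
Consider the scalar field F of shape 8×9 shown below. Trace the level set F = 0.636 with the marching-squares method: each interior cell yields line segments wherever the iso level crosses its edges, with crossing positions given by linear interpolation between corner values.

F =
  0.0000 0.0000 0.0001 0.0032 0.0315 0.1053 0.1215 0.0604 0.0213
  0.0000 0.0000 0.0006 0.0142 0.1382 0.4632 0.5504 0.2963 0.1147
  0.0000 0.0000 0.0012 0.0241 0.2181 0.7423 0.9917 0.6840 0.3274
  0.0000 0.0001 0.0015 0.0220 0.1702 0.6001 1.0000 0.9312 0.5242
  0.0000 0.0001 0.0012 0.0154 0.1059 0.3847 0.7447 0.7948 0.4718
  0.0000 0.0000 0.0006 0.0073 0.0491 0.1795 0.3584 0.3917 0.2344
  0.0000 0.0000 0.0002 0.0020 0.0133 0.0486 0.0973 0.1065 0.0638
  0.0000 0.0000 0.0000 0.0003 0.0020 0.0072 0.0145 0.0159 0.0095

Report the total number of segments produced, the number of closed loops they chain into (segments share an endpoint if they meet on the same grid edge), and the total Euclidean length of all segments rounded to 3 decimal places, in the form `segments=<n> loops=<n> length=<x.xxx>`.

cell (1,4): code 0100 → (1.619,5.000)–(2.000,4.797)
cell (1,5): code 1100 → (1.194,6.000)–(1.619,5.000)
cell (1,6): code 1100 → (1.876,7.000)–(1.194,6.000)
cell (1,7): code 1000 → (2.000,7.135)–(1.876,7.000)
cell (2,4): code 0010 → (2.000,4.797)–(2.748,5.000)
cell (2,5): code 0111 → (2.748,5.000)–(3.000,5.090)
cell (2,7): code 1001 → (3.000,7.725)–(2.000,7.135)
cell (3,5): code 0110 → (3.000,5.090)–(4.000,5.698)
cell (3,7): code 1001 → (4.000,7.492)–(3.000,7.725)
cell (4,5): code 0010 → (4.000,5.698)–(4.281,6.000)
cell (4,6): code 0011 → (4.281,6.000)–(4.394,7.000)
cell (4,7): code 0001 → (4.394,7.000)–(4.000,7.492)
total: 12 segments, chained into 1 closed loop(s), length Σ = 9.361948

segments=12 loops=1 length=9.362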